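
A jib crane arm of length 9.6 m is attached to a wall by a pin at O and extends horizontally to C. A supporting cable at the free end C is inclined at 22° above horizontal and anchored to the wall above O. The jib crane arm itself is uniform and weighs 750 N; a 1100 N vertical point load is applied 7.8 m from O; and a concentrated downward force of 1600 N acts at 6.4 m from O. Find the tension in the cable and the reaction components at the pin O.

T = 6234 N, O_x = 5780 N, O_y = 1115 N

ΣM about O: T·sin22°·9.6 − 750·4.8 − 1100·7.8 − 1600·6.4 = 0 → T = 22420/(9.6·0.374607) = 6234.31 ≈ 6234 N.
ΣF_x = 0: O_x − T·cos22° = 0 → O_x = 6234.31 × 0.927184 = 5780 N.
ΣF_y = 0: O_y + T·sin22° − 750 − 1100 − 1600 = 0 → O_y = 3450 − 6234.31 × 0.374607 = 1115 N.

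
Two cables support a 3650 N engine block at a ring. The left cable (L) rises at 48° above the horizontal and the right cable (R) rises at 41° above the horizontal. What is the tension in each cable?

T_L = 2755 N, T_R = 2443 N

ΣF_x = 0: −T_L·cos48° + T_R·cos41° = 0 → T_R = 0.886607·T_L.
ΣF_y = 0: T_L·sin48° + T_R·sin41° = 3650.
Substitute: T_L·(0.743145 + 0.886607·0.656059) = 3650 → T_L = 2755.11 ≈ 2755 N.
Then T_R = 0.886607 × 2755.11 = 2443 N.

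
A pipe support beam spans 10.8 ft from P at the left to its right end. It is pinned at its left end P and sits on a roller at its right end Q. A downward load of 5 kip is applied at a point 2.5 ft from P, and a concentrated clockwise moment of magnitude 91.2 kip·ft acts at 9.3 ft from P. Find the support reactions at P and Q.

ΣM about P: Q_y·10.8 − 5·2.5 − 91.2 = 0 → Q_y = 103.7/10.8 = 9.60185 ≈ 9.602 kip.
ΣF_y = 0: P_y + 9.60185 − 5 = 0 → P_y = -4.602 kip.
ΣF_x = 0: no horizontal applied forces, so P_x = 0.

P_x = 0, P_y = -4.602 kip, Q_y = 9.602 kip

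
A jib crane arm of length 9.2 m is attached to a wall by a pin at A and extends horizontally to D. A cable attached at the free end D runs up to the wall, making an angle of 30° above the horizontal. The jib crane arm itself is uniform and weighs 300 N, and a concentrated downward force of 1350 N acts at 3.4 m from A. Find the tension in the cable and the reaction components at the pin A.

ΣM about A: T·sin30°·9.2 − 300·4.6 − 1350·3.4 = 0 → T = 5970/(9.2·0.5) = 1297.83 ≈ 1298 N.
ΣF_x = 0: A_x − T·cos30° = 0 → A_x = 1297.83 × 0.866025 = 1124 N.
ΣF_y = 0: A_y + T·sin30° − 300 − 1350 = 0 → A_y = 1650 − 1297.83 × 0.5 = 1001 N.

T = 1298 N, A_x = 1124 N, A_y = 1001 N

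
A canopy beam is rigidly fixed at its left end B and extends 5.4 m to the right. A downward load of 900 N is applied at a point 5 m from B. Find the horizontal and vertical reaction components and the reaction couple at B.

ΣF_x = 0: B_x = 0.
ΣF_y = 0: B_y − 900 = 0 → B_y = 900.0 N.
ΣM about B: M_B − 900·5 = 0 → M_B = 4500 N·m.

B_x = 0, B_y = 900.0 N, M_B = 4500 N·m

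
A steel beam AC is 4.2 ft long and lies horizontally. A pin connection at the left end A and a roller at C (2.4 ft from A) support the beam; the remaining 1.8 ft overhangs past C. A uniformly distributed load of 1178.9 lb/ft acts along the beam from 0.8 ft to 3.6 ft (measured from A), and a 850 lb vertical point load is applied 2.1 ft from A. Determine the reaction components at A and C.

Resultant of the distributed load: 1178.9 × 2.8 = 3300.92 lb at 2.2 ft from A.
ΣM about A: C_y·2.4 − (1178.9·2.8)·2.2 − 850·2.1 = 0 → C_y = 9047.024/2.4 = 3769.59 ≈ 3770 lb.
ΣF_y = 0: A_y + 3769.59 − 1178.9·2.8 − 850 = 0 → A_y = 381.3 lb.
ΣF_x = 0: no horizontal applied forces, so A_x = 0.

A_x = 0, A_y = 381.3 lb, C_y = 3770 lb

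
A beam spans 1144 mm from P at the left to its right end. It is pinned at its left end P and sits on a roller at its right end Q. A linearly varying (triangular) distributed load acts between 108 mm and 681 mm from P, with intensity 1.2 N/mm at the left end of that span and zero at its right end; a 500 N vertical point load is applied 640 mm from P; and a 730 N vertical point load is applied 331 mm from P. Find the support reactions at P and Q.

Resultant of the triangular load: ½ × 1.2 × 573 = 343.8 N, acting at 299 mm from P (one-third of the span from the peak).
Moments about P: Q_y·1144 − (½·1.2·573)·299 − 500·640 − 730·331 = 0 → Q_y = 664426.2/1144 = 580.792 ≈ 580.8 N.
ΣF_y = 0: P_y + 580.792 − ½·1.2·573 − 500 − 730 = 0 → P_y = 993.0 N.
ΣF_x = 0: no horizontal applied forces, so P_x = 0.

P_x = 0, P_y = 993.0 N, Q_y = 580.8 N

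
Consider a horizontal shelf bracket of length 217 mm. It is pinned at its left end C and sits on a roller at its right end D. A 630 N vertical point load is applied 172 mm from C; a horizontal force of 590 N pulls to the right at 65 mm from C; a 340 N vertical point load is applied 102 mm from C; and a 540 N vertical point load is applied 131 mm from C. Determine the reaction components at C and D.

Taking moments about C: D_y·217 − 630·172 − 340·102 − 540·131 = 0 → D_y = 213780/217 = 985.161 ≈ 985.2 N.
ΣF_y = 0: C_y + 985.161 − 630 − 340 − 540 = 0 → C_y = 524.8 N.
ΣF_x = 0: C_x + 590 = 0 → C_x = -590.0 N.

C_x = -590.0 N, C_y = 524.8 N, D_y = 985.2 N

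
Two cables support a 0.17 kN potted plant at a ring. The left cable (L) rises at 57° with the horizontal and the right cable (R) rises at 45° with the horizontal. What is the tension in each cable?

ΣF_x = 0: −T_L·cos57° + T_R·cos45° = 0 → T_R = 0.770236·T_L.
ΣF_y = 0: T_L·sin57° + T_R·sin45° = 0.17.
Substitute: T_L·(0.838671 + 0.770236·0.707107) = 0.17 → T_L = 0.122894 ≈ 0.1229 kN.
Then T_R = 0.770236 × 0.122894 = 0.09466 kN.

T_L = 0.1229 kN, T_R = 0.09466 kN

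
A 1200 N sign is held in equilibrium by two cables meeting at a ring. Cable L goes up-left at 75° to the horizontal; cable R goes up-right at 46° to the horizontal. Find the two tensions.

T_L = 972.5 N, T_R = 362.3 N

ΣF_x = 0: −T_L·cos75° + T_R·cos46° = 0 → T_R = 0.372585·T_L.
ΣF_y = 0: T_L·sin75° + T_R·sin46° = 1200.
Substitute: T_L·(0.965926 + 0.372585·0.71934) = 1200 → T_L = 972.494 ≈ 972.5 N.
Then T_R = 0.372585 × 972.494 = 362.3 N.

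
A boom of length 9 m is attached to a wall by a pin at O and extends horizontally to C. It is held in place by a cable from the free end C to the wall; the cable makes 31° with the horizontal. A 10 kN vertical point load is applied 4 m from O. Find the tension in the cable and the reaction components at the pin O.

T = 8.629 kN, O_x = 7.397 kN, O_y = 5.556 kN

ΣM about O: T·sin31°·9 − 10·4 = 0 → T = 40/(9·0.515038) = 8.62935 ≈ 8.629 kN.
ΣF_x = 0: O_x − T·cos31° = 0 → O_x = 8.62935 × 0.857167 = 7.397 kN.
ΣF_y = 0: O_y + T·sin31° − 10 = 0 → O_y = 10 − 8.62935 × 0.515038 = 5.556 kN.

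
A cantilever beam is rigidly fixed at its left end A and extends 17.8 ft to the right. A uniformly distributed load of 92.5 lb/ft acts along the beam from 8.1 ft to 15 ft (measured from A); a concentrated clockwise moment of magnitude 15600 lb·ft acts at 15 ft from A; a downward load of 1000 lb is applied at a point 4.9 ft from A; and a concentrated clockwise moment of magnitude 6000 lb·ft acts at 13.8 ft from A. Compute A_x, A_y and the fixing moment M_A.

A_x = 0, A_y = 1638 lb, M_A = 33870 lb·ft

Resultant of the distributed load: 92.5 × 6.9 = 638.25 lb at 11.55 ft from A.
ΣF_x = 0: A_x = 0.
ΣF_y = 0: A_y − 92.5·6.9 − 1000 = 0 → A_y = 1638 lb.
ΣM about A: M_A − (92.5·6.9)·11.55 − 15600 − 1000·4.9 − 6000 = 0 → M_A = 33870 lb·ft.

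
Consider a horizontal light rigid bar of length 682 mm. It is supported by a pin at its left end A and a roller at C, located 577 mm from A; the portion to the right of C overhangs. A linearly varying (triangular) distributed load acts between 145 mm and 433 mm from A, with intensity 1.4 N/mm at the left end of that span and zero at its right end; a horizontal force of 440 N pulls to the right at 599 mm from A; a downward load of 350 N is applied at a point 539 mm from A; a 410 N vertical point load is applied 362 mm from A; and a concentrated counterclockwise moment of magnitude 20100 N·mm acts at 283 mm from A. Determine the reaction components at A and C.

A_x = -440.0 N, A_y = 328.1 N, C_y = 633.5 N

Resultant of the triangular load: ½ × 1.4 × 288 = 201.6 N, acting at 241 mm from A (one-third of the span from the peak).
Taking moments about A: C_y·577 − (½·1.4·288)·241 − 350·539 − 410·362 + 20100 = 0 → C_y = 365555.6/577 = 633.545 ≈ 633.5 N.
ΣF_y = 0: A_y + 633.545 − ½·1.4·288 − 350 − 410 = 0 → A_y = 328.1 N.
ΣF_x = 0: A_x + 440 = 0 → A_x = -440.0 N.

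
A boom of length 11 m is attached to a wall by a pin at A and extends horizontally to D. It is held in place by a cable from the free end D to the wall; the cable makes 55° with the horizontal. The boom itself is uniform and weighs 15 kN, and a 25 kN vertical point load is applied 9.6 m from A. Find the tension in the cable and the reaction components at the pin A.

ΣM about A: T·sin55°·11 − 15·5.5 − 25·9.6 = 0 → T = 322.5/(11·0.819152) = 35.7909 ≈ 35.79 kN.
ΣF_x = 0: A_x − T·cos55° = 0 → A_x = 35.7909 × 0.573576 = 20.53 kN.
ΣF_y = 0: A_y + T·sin55° − 15 − 25 = 0 → A_y = 40 − 35.7909 × 0.819152 = 10.68 kN.

T = 35.79 kN, A_x = 20.53 kN, A_y = 10.68 kN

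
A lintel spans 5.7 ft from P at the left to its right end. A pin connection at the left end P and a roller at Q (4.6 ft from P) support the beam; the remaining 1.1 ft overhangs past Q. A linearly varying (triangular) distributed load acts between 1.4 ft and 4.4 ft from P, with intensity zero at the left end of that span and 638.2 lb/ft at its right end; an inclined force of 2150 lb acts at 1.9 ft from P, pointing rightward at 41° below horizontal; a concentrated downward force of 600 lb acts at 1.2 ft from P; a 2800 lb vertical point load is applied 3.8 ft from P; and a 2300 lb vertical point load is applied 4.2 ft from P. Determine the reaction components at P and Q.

Resultant of the triangular load: ½ × 638.2 × 3 = 957.3 lb, acting at 3.4 ft from P (one-third of the span from the peak).
Moments about P: Q_y·4.6 − (½·638.2·3)·3.4 − 2150·sin41°·1.9 − 600·1.2 − 2800·3.8 − 2300·4.2 = 0 → Q_y = 26954.8/4.6 = 5859.74 ≈ 5860 lb.
ΣF_y = 0: P_y + 5859.74 − ½·638.2·3 − 2150·sin41° − 600 − 2800 − 2300 = 0 → P_y = 2208 lb.
ΣF_x = 0: P_x + 2150·cos41° = 0 → P_x = -1623 lb.

P_x = -1623 lb, P_y = 2208 lb, Q_y = 5860 lb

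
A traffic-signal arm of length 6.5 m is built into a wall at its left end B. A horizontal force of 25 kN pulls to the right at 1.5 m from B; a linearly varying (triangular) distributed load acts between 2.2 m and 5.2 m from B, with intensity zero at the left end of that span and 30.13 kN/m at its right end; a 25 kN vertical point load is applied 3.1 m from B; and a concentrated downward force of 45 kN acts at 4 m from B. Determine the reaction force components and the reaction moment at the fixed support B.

B_x = -25.00 kN, B_y = 115.2 kN, M_B = 447.3 kN·m

Resultant of the triangular load: ½ × 30.13 × 3 = 45.195 kN, acting at 4.2 m from B (one-third of the span from the peak).
ΣF_x = 0: B_x + 25 = 0 → B_x = -25.00 kN.
ΣF_y = 0: B_y − ½·30.13·3 − 25 − 45 = 0 → B_y = 115.2 kN.
ΣM about B: M_B − (½·30.13·3)·4.2 − 25·3.1 − 45·4 = 0 → M_B = 447.3 kN·m.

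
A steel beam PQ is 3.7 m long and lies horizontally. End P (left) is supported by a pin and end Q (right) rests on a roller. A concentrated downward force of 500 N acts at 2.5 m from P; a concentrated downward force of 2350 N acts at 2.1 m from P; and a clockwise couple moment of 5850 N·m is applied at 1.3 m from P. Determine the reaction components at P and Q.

P_x = 0, P_y = -402.7 N, Q_y = 3253 N

Moments about P: Q_y·3.7 − 500·2.5 − 2350·2.1 − 5850 = 0 → Q_y = 12035/3.7 = 3252.7 ≈ 3253 N.
ΣF_y = 0: P_y + 3252.7 − 500 − 2350 = 0 → P_y = -402.7 N.
ΣF_x = 0: no horizontal applied forces, so P_x = 0.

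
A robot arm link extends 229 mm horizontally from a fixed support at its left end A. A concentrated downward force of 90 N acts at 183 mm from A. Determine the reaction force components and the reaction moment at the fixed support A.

A_x = 0, A_y = 90.00 N, M_A = 16470 N·mm

ΣF_x = 0: A_x = 0.
ΣF_y = 0: A_y − 90 = 0 → A_y = 90.00 N.
ΣM about A: M_A − 90·183 = 0 → M_A = 16470 N·mm.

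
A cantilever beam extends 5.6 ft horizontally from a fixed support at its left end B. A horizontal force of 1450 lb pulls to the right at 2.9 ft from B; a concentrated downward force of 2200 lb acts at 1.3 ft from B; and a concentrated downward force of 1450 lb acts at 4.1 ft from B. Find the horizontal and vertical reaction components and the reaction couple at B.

B_x = -1450 lb, B_y = 3650 lb, M_B = 8805 lb·ft

ΣF_x = 0: B_x + 1450 = 0 → B_x = -1450 lb.
ΣF_y = 0: B_y − 2200 − 1450 = 0 → B_y = 3650 lb.
ΣM about B: M_B − 2200·1.3 − 1450·4.1 = 0 → M_B = 8805 lb·ft.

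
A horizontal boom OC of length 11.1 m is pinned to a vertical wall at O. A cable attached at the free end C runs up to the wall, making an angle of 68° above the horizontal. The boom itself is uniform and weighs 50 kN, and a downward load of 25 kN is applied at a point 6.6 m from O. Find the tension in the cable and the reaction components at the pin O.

ΣM about O: T·sin68°·11.1 − 50·5.55 − 25·6.6 = 0 → T = 442.5/(11.1·0.927184) = 42.9956 ≈ 43.00 kN.
ΣF_x = 0: O_x − T·cos68° = 0 → O_x = 42.9956 × 0.374607 = 16.11 kN.
ΣF_y = 0: O_y + T·sin68° − 50 − 25 = 0 → O_y = 75 − 42.9956 × 0.927184 = 35.14 kN.

T = 43.00 kN, O_x = 16.11 kN, O_y = 35.14 kN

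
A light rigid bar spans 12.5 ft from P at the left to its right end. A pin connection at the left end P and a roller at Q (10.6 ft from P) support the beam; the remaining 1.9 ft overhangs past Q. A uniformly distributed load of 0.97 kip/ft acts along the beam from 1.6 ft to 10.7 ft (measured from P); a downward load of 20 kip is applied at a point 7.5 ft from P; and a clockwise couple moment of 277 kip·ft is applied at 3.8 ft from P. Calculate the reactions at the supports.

Resultant of the distributed load: 0.97 × 9.1 = 8.827 kip at 6.15 ft from P.
Taking moments about P: Q_y·10.6 − (0.97·9.1)·6.15 − 20·7.5 − 277 = 0 → Q_y = 481.28605/10.6 = 45.4043 ≈ 45.40 kip.
ΣF_y = 0: P_y + 45.4043 − 0.97·9.1 − 20 = 0 → P_y = -16.58 kip.
ΣF_x = 0: no horizontal applied forces, so P_x = 0.

P_x = 0, P_y = -16.58 kip, Q_y = 45.40 kip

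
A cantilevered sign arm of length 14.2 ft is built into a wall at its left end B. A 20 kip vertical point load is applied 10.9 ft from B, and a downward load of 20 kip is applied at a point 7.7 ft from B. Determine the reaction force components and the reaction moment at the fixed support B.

B_x = 0, B_y = 40.00 kip, M_B = 372.0 kip·ft

ΣF_x = 0: B_x = 0.
ΣF_y = 0: B_y − 20 − 20 = 0 → B_y = 40.00 kip.
ΣM about B: M_B − 20·10.9 − 20·7.7 = 0 → M_B = 372.0 kip·ft.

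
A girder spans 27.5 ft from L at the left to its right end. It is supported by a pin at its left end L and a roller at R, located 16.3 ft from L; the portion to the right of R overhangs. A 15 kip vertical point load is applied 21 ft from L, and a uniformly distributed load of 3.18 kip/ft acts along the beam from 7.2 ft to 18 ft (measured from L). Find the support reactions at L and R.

L_x = 0, L_y = 3.471 kip, R_y = 45.87 kip

Resultant of the distributed load: 3.18 × 10.8 = 34.344 kip at 12.6 ft from L.
ΣM about L: R_y·16.3 − 15·21 − (3.18·10.8)·12.6 = 0 → R_y = 747.7344/16.3 = 45.8733 ≈ 45.87 kip.
ΣF_y = 0: L_y + 45.8733 − 15 − 3.18·10.8 = 0 → L_y = 3.471 kip.
ΣF_x = 0: no horizontal applied forces, so L_x = 0.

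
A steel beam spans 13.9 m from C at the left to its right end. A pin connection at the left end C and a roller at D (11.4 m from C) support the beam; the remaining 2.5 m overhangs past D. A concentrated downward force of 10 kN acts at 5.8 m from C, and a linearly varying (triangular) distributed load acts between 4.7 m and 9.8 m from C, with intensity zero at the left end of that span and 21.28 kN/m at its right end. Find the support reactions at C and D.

C_x = 0, C_y = 20.62 kN, D_y = 43.64 kN

Resultant of the triangular load: ½ × 21.28 × 5.1 = 54.264 kN, acting at 8.1 m from C (one-third of the span from the peak).
Taking moments about C: D_y·11.4 − 10·5.8 − (½·21.28·5.1)·8.1 = 0 → D_y = 497.5384/11.4 = 43.6437 ≈ 43.64 kN.
ΣF_y = 0: C_y + 43.6437 − 10 − ½·21.28·5.1 = 0 → C_y = 20.62 kN.
ΣF_x = 0: no horizontal applied forces, so C_x = 0.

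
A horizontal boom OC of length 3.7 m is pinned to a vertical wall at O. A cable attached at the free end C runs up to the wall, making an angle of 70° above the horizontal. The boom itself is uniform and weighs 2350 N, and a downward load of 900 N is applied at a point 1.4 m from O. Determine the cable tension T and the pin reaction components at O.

ΣM about O: T·sin70°·3.7 − 2350·1.85 − 900·1.4 = 0 → T = 5607.5/(3.7·0.939693) = 1612.8 ≈ 1613 N.
ΣF_x = 0: O_x − T·cos70° = 0 → O_x = 1612.8 × 0.34202 = 551.6 N.
ΣF_y = 0: O_y + T·sin70° − 2350 − 900 = 0 → O_y = 3250 − 1612.8 × 0.939693 = 1734 N.

T = 1613 N, O_x = 551.6 N, O_y = 1734 N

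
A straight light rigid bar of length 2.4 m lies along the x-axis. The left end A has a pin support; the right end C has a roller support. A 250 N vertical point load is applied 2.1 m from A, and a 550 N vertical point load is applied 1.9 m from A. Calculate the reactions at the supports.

A_x = 0, A_y = 145.8 N, C_y = 654.2 N

Taking moments about A: C_y·2.4 − 250·2.1 − 550·1.9 = 0 → C_y = 1570/2.4 = 654.167 ≈ 654.2 N.
ΣF_y = 0: A_y + 654.167 − 250 − 550 = 0 → A_y = 145.8 N.
ΣF_x = 0: no horizontal applied forces, so A_x = 0.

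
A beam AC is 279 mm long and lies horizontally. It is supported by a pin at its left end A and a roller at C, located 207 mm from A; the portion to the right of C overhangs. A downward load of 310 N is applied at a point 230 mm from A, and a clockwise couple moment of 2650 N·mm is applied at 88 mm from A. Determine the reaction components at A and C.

A_x = 0, A_y = -47.25 N, C_y = 357.2 N

ΣM about A: C_y·207 − 310·230 − 2650 = 0 → C_y = 73950/207 = 357.246 ≈ 357.2 N.
ΣF_y = 0: A_y + 357.246 − 310 = 0 → A_y = -47.25 N.
ΣF_x = 0: no horizontal applied forces, so A_x = 0.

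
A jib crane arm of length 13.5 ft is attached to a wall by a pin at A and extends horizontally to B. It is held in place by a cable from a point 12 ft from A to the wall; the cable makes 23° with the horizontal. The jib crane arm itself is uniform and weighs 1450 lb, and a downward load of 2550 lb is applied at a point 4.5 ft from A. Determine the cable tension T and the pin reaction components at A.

T = 4535 lb, A_x = 4174 lb, A_y = 2228 lb

ΣM about A: T·sin23°·12 − 1450·6.75 − 2550·4.5 = 0 → T = 21262.5/(12·0.390731) = 4534.77 ≈ 4535 lb.
ΣF_x = 0: A_x − T·cos23° = 0 → A_x = 4534.77 × 0.920505 = 4174 lb.
ΣF_y = 0: A_y + T·sin23° − 1450 − 2550 = 0 → A_y = 4000 − 4534.77 × 0.390731 = 2228 lb.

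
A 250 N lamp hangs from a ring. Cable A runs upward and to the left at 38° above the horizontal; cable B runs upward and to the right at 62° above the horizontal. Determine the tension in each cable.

T_A = 119.2 N, T_B = 200.0 N

ΣF_x = 0: −T_A·cos38° + T_B·cos62° = 0 → T_B = 1.67851·T_A.
ΣF_y = 0: T_A·sin38° + T_B·sin62° = 250.
Substitute: T_A·(0.615661 + 1.67851·0.882948) = 250 → T_A = 119.178 ≈ 119.2 N.
Then T_B = 1.67851 × 119.178 = 200.0 N.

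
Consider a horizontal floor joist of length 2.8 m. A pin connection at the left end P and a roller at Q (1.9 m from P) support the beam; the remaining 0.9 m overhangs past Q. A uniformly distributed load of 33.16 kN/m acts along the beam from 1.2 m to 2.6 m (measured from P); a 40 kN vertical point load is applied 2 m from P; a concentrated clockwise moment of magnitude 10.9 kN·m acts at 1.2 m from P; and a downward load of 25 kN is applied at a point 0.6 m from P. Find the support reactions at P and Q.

P_x = 0, P_y = 9.263 kN, Q_y = 102.2 kN

Resultant of the distributed load: 33.16 × 1.4 = 46.424 kN at 1.9 m from P.
Moments about P: Q_y·1.9 − (33.16·1.4)·1.9 − 40·2 − 10.9 − 25·0.6 = 0 → Q_y = 194.1056/1.9 = 102.161 ≈ 102.2 kN.
ΣF_y = 0: P_y + 102.161 − 33.16·1.4 − 40 − 25 = 0 → P_y = 9.263 kN.
ΣF_x = 0: no horizontal applied forces, so P_x = 0.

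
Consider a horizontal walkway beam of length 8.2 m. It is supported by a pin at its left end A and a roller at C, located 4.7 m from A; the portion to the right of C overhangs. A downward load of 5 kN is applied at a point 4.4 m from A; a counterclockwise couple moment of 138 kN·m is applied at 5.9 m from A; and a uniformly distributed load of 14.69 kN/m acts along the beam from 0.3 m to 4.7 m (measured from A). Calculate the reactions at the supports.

Resultant of the distributed load: 14.69 × 4.4 = 64.636 kN at 2.5 m from A.
ΣM about A: C_y·4.7 − 5·4.4 + 138 − (14.69·4.4)·2.5 = 0 → C_y = 45.59/4.7 = 9.700 kN.
ΣF_y = 0: A_y + 9.7 − 5 − 14.69·4.4 = 0 → A_y = 59.94 kN.
ΣF_x = 0: no horizontal applied forces, so A_x = 0.

A_x = 0, A_y = 59.94 kN, C_y = 9.700 kN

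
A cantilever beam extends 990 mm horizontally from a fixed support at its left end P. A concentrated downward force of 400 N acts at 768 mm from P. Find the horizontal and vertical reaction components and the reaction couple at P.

ΣF_x = 0: P_x = 0.
ΣF_y = 0: P_y − 400 = 0 → P_y = 400.0 N.
ΣM about P: M_P − 400·768 = 0 → M_P = 307200 N·mm.

P_x = 0, P_y = 400.0 N, M_P = 307200 N·mm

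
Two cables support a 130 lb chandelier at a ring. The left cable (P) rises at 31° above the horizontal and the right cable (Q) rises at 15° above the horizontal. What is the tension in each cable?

T_P = 174.6 lb, T_Q = 154.9 lb

ΣF_x = 0: −T_P·cos31° + T_Q·cos15° = 0 → T_Q = 0.887405·T_P.
ΣF_y = 0: T_P·sin31° + T_Q·sin15° = 130.
Substitute: T_P·(0.515038 + 0.887405·0.258819) = 130 → T_P = 174.563 ≈ 174.6 lb.
Then T_Q = 0.887405 × 174.563 = 154.9 lb.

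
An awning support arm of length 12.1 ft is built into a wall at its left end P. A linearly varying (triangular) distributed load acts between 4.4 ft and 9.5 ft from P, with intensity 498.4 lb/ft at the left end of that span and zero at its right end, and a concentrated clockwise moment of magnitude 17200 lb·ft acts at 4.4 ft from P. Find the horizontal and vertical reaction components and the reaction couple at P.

Resultant of the triangular load: ½ × 498.4 × 5.1 = 1270.92 lb, acting at 6.1 ft from P (one-third of the span from the peak).
ΣF_x = 0: P_x = 0.
ΣF_y = 0: P_y − ½·498.4·5.1 = 0 → P_y = 1271 lb.
ΣM about P: M_P − (½·498.4·5.1)·6.1 − 17200 = 0 → M_P = 24950 lb·ft.

P_x = 0, P_y = 1271 lb, M_P = 24950 lb·ft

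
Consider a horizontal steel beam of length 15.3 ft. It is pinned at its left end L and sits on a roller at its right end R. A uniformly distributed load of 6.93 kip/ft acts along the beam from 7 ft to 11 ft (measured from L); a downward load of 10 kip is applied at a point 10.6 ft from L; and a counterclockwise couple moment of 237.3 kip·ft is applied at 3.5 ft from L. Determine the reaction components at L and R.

L_x = 0, L_y = 30.00 kip, R_y = 7.724 kip

Resultant of the distributed load: 6.93 × 4 = 27.72 kip at 9 ft from L.
Moments about L: R_y·15.3 − (6.93·4)·9 − 10·10.6 + 237.3 = 0 → R_y = 118.18/15.3 = 7.72418 ≈ 7.724 kip.
ΣF_y = 0: L_y + 7.72418 − 6.93·4 − 10 = 0 → L_y = 30.00 kip.
ΣF_x = 0: no horizontal applied forces, so L_x = 0.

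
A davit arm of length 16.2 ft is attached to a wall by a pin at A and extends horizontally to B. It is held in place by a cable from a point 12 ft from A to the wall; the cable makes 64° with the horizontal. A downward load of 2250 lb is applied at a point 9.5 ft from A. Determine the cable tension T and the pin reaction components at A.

T = 1982 lb, A_x = 868.8 lb, A_y = 468.8 lb

ΣM about A: T·sin64°·12 − 2250·9.5 = 0 → T = 21375/(12·0.898794) = 1981.82 ≈ 1982 lb.
ΣF_x = 0: A_x − T·cos64° = 0 → A_x = 1981.82 × 0.438371 = 868.8 lb.
ΣF_y = 0: A_y + T·sin64° − 2250 = 0 → A_y = 2250 − 1981.82 × 0.898794 = 468.8 lb.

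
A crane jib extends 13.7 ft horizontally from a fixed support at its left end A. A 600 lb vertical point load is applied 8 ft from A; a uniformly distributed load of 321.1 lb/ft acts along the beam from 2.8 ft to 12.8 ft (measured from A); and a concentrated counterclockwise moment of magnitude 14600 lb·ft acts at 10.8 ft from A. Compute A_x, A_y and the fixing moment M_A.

Resultant of the distributed load: 321.1 × 10 = 3211 lb at 7.8 ft from A.
ΣF_x = 0: A_x = 0.
ΣF_y = 0: A_y − 600 − 321.1·10 = 0 → A_y = 3811 lb.
ΣM about A: M_A − 600·8 − (321.1·10)·7.8 + 14600 = 0 → M_A = 15250 lb·ft.

A_x = 0, A_y = 3811 lb, M_A = 15250 lb·ft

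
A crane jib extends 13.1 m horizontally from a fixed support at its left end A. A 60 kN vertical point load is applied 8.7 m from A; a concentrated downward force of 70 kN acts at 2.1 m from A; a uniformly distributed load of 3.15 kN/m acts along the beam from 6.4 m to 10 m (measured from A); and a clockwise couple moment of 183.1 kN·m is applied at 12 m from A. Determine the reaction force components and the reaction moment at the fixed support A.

Resultant of the distributed load: 3.15 × 3.6 = 11.34 kN at 8.2 m from A.
ΣF_x = 0: A_x = 0.
ΣF_y = 0: A_y − 60 − 70 − 3.15·3.6 = 0 → A_y = 141.3 kN.
ΣM about A: M_A − 60·8.7 − 70·2.1 − (3.15·3.6)·8.2 − 183.1 = 0 → M_A = 945.1 kN·m.

A_x = 0, A_y = 141.3 kN, M_A = 945.1 kN·m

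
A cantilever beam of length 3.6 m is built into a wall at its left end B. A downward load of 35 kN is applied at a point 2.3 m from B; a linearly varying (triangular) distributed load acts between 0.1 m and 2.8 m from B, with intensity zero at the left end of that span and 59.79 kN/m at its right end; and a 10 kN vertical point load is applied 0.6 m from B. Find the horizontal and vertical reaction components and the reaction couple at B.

Resultant of the triangular load: ½ × 59.79 × 2.7 = 80.7165 kN, acting at 1.9 m from B (one-third of the span from the peak).
ΣF_x = 0: B_x = 0.
ΣF_y = 0: B_y − 35 − ½·59.79·2.7 − 10 = 0 → B_y = 125.7 kN.
ΣM about B: M_B − 35·2.3 − (½·59.79·2.7)·1.9 − 10·0.6 = 0 → M_B = 239.9 kN·m.

B_x = 0, B_y = 125.7 kN, M_B = 239.9 kN·m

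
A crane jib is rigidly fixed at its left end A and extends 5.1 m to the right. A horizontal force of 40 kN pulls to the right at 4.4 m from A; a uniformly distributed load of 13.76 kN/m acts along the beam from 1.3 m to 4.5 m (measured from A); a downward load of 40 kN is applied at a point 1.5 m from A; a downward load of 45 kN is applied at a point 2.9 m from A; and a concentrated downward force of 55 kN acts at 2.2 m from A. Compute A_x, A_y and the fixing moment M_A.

A_x = -40.00 kN, A_y = 184.0 kN, M_A = 439.2 kN·m

Resultant of the distributed load: 13.76 × 3.2 = 44.032 kN at 2.9 m from A.
ΣF_x = 0: A_x + 40 = 0 → A_x = -40.00 kN.
ΣF_y = 0: A_y − 13.76·3.2 − 40 − 45 − 55 = 0 → A_y = 184.0 kN.
ΣM about A: M_A − (13.76·3.2)·2.9 − 40·1.5 − 45·2.9 − 55·2.2 = 0 → M_A = 439.2 kN·m.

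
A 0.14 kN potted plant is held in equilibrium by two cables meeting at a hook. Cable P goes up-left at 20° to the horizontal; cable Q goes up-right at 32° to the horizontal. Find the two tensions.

T_P = 0.1507 kN, T_Q = 0.1669 kN

ΣF_x = 0: −T_P·cos20° + T_Q·cos32° = 0 → T_Q = 1.10807·T_P.
ΣF_y = 0: T_P·sin20° + T_Q·sin32° = 0.14.
Substitute: T_P·(0.34202 + 1.10807·0.529919) = 0.14 → T_P = 0.150666 ≈ 0.1507 kN.
Then T_Q = 1.10807 × 0.150666 = 0.1669 kN.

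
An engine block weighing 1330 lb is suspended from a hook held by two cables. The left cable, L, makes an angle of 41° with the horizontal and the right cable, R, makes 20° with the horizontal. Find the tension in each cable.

ΣF_x = 0: −T_L·cos41° + T_R·cos20° = 0 → T_R = 0.803145·T_L.
ΣF_y = 0: T_L·sin41° + T_R·sin20° = 1330.
Substitute: T_L·(0.656059 + 0.803145·0.34202) = 1330 → T_L = 1428.95 ≈ 1429 lb.
Then T_R = 0.803145 × 1428.95 = 1148 lb.

T_L = 1429 lb, T_R = 1148 lb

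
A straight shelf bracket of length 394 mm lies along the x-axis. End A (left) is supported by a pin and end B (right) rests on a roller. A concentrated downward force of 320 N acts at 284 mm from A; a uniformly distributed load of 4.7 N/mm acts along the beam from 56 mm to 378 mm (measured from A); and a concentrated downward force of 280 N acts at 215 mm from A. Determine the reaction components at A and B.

A_x = 0, A_y = 896.4 N, B_y = 1217 N

Resultant of the distributed load: 4.7 × 322 = 1513.4 N at 217 mm from A.
ΣM about A: B_y·394 − 320·284 − (4.7·322)·217 − 280·215 = 0 → B_y = 479487.8/394 = 1216.97 ≈ 1217 N.
ΣF_y = 0: A_y + 1216.97 − 320 − 4.7·322 − 280 = 0 → A_y = 896.4 N.
ΣF_x = 0: no horizontal applied forces, so A_x = 0.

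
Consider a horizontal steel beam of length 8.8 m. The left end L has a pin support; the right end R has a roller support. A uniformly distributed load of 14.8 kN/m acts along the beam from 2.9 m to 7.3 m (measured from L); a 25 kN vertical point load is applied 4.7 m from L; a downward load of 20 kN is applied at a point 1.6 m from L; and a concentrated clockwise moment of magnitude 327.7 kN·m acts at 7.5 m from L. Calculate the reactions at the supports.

Resultant of the distributed load: 14.8 × 4.4 = 65.12 kN at 5.1 m from L.
Moments about L: R_y·8.8 − (14.8·4.4)·5.1 − 25·4.7 − 20·1.6 − 327.7 = 0 → R_y = 809.312/8.8 = 91.9673 ≈ 91.97 kN.
ΣF_y = 0: L_y + 91.9673 − 14.8·4.4 − 25 − 20 = 0 → L_y = 18.15 kN.
ΣF_x = 0: no horizontal applied forces, so L_x = 0.

L_x = 0, L_y = 18.15 kN, R_y = 91.97 kN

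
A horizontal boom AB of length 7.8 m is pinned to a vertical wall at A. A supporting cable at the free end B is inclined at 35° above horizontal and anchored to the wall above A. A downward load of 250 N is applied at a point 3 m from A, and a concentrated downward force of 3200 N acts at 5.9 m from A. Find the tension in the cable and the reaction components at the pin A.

ΣM about A: T·sin35°·7.8 − 250·3 − 3200·5.9 = 0 → T = 19630/(7.8·0.573576) = 4387.68 ≈ 4388 N.
ΣF_x = 0: A_x − T·cos35° = 0 → A_x = 4387.68 × 0.819152 = 3594 N.
ΣF_y = 0: A_y + T·sin35° − 250 − 3200 = 0 → A_y = 3450 − 4387.68 × 0.573576 = 933.3 N.

T = 4388 N, A_x = 3594 N, A_y = 933.3 N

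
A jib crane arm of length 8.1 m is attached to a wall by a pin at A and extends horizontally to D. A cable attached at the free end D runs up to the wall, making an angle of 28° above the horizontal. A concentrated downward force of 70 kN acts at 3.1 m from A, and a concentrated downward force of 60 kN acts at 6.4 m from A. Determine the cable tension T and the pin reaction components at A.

ΣM about A: T·sin28°·8.1 − 70·3.1 − 60·6.4 = 0 → T = 601/(8.1·0.469472) = 158.045 ≈ 158.0 kN.
ΣF_x = 0: A_x − T·cos28° = 0 → A_x = 158.045 × 0.882948 = 139.5 kN.
ΣF_y = 0: A_y + T·sin28° − 70 − 60 = 0 → A_y = 130 − 158.045 × 0.469472 = 55.80 kN.

T = 158.0 kN, A_x = 139.5 kN, A_y = 55.80 kN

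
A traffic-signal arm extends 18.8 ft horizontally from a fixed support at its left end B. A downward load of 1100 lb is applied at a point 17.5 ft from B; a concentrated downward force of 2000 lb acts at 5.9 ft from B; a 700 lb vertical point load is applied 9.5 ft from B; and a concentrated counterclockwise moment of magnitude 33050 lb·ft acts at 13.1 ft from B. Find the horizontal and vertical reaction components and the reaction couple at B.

B_x = 0, B_y = 3800 lb, M_B = 4650 lb·ft

ΣF_x = 0: B_x = 0.
ΣF_y = 0: B_y − 1100 − 2000 − 700 = 0 → B_y = 3800 lb.
ΣM about B: M_B − 1100·17.5 − 2000·5.9 − 700·9.5 + 33050 = 0 → M_B = 4650 lb·ft.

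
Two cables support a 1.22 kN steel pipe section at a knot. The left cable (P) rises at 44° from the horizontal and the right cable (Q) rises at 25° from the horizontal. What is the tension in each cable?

ΣF_x = 0: −T_P·cos44° + T_Q·cos25° = 0 → T_Q = 0.793704·T_P.
ΣF_y = 0: T_P·sin44° + T_Q·sin25° = 1.22.
Substitute: T_P·(0.694658 + 0.793704·0.422618) = 1.22 → T_P = 1.18436 ≈ 1.184 kN.
Then T_Q = 0.793704 × 1.18436 = 0.9400 kN.

T_P = 1.184 kN, T_Q = 0.9400 kN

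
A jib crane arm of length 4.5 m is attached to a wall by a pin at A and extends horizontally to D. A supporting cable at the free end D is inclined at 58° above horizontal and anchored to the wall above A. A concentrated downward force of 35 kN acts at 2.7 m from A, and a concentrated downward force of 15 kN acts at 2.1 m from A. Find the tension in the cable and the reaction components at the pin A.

ΣM about A: T·sin58°·4.5 − 35·2.7 − 15·2.1 = 0 → T = 126/(4.5·0.848048) = 33.017 ≈ 33.02 kN.
ΣF_x = 0: A_x − T·cos58° = 0 → A_x = 33.017 × 0.529919 = 17.50 kN.
ΣF_y = 0: A_y + T·sin58° − 35 − 15 = 0 → A_y = 50 − 33.017 × 0.848048 = 22.00 kN.

T = 33.02 kN, A_x = 17.50 kN, A_y = 22.00 kN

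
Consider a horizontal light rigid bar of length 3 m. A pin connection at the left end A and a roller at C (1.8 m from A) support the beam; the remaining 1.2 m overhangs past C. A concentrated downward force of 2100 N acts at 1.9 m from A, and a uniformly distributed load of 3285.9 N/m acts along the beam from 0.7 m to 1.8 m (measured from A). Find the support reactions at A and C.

Resultant of the distributed load: 3285.9 × 1.1 = 3614.49 N at 1.25 m from A.
Moments about A: C_y·1.8 − 2100·1.9 − (3285.9·1.1)·1.25 = 0 → C_y = 8508.1125/1.8 = 4726.73 ≈ 4727 N.
ΣF_y = 0: A_y + 4726.73 − 2100 − 3285.9·1.1 = 0 → A_y = 987.8 N.
ΣF_x = 0: no horizontal applied forces, so A_x = 0.

A_x = 0, A_y = 987.8 N, C_y = 4727 N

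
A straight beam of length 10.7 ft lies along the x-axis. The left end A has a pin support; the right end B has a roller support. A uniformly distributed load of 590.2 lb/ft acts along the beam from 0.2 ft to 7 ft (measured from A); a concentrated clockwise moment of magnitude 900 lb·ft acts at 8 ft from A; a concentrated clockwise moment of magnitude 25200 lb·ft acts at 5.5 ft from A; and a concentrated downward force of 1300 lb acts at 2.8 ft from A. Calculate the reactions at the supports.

Resultant of the distributed load: 590.2 × 6.8 = 4013.36 lb at 3.6 ft from A.
Moments about A: B_y·10.7 − (590.2·6.8)·3.6 − 900 − 25200 − 1300·2.8 = 0 → B_y = 44188.096/10.7 = 4129.73 ≈ 4130 lb.
ΣF_y = 0: A_y + 4129.73 − 590.2·6.8 − 1300 = 0 → A_y = 1184 lb.
ΣF_x = 0: no horizontal applied forces, so A_x = 0.

A_x = 0, A_y = 1184 lb, B_y = 4130 lb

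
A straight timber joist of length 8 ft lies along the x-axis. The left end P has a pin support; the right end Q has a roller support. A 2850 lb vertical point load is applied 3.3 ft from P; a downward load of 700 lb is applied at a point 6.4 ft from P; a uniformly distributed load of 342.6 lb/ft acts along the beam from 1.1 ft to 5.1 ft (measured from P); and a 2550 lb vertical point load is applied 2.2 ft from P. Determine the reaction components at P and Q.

P_x = 0, P_y = 4502 lb, Q_y = 2968 lb

Resultant of the distributed load: 342.6 × 4 = 1370.4 lb at 3.1 ft from P.
Moments about P: Q_y·8 − 2850·3.3 − 700·6.4 − (342.6·4)·3.1 − 2550·2.2 = 0 → Q_y = 23743.24/8 = 2967.91 ≈ 2968 lb.
ΣF_y = 0: P_y + 2967.91 − 2850 − 700 − 342.6·4 − 2550 = 0 → P_y = 4502 lb.
ΣF_x = 0: no horizontal applied forces, so P_x = 0.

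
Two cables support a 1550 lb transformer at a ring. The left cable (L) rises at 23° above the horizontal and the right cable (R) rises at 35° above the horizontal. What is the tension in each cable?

ΣF_x = 0: −T_L·cos23° + T_R·cos35° = 0 → T_R = 1.12373·T_L.
ΣF_y = 0: T_L·sin23° + T_R·sin35° = 1550.
Substitute: T_L·(0.390731 + 1.12373·0.573576) = 1550 → T_L = 1497.19 ≈ 1497 lb.
Then T_R = 1.12373 × 1497.19 = 1682 lb.

T_L = 1497 lb, T_R = 1682 lb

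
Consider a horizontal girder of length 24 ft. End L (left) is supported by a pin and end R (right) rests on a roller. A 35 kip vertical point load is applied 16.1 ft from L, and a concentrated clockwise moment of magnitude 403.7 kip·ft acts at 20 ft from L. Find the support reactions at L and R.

Taking moments about L: R_y·24 − 35·16.1 − 403.7 = 0 → R_y = 967.2/24 = 40.30 kip.
ΣF_y = 0: L_y + 40.3 − 35 = 0 → L_y = -5.300 kip.
ΣF_x = 0: no horizontal applied forces, so L_x = 0.

L_x = 0, L_y = -5.300 kip, R_y = 40.30 kip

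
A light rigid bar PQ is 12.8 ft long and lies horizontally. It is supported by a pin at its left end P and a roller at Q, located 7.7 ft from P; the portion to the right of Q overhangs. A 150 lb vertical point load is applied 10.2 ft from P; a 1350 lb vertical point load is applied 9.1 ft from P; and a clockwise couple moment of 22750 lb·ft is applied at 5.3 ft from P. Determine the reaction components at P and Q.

ΣM about P: Q_y·7.7 − 150·10.2 − 1350·9.1 − 22750 = 0 → Q_y = 36565/7.7 = 4748.7 ≈ 4749 lb.
ΣF_y = 0: P_y + 4748.7 − 150 − 1350 = 0 → P_y = -3249 lb.
ΣF_x = 0: no horizontal applied forces, so P_x = 0.

P_x = 0, P_y = -3249 lb, Q_y = 4749 lb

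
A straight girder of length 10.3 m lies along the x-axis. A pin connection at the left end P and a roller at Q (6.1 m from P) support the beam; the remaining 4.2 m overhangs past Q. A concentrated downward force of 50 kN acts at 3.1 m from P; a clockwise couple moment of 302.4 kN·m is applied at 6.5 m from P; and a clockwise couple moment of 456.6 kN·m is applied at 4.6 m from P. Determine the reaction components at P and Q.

Moments about P: Q_y·6.1 − 50·3.1 − 302.4 − 456.6 = 0 → Q_y = 914/6.1 = 149.836 ≈ 149.8 kN.
ΣF_y = 0: P_y + 149.836 − 50 = 0 → P_y = -99.84 kN.
ΣF_x = 0: no horizontal applied forces, so P_x = 0.

P_x = 0, P_y = -99.84 kN, Q_y = 149.8 kN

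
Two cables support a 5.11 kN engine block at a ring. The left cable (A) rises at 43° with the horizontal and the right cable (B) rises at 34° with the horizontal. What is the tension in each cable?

T_A = 4.348 kN, T_B = 3.836 kN

ΣF_x = 0: −T_A·cos43° + T_B·cos34° = 0 → T_B = 0.882172·T_A.
ΣF_y = 0: T_A·sin43° + T_B·sin34° = 5.11.
Substitute: T_A·(0.681998 + 0.882172·0.559193) = 5.11 → T_A = 4.34782 ≈ 4.348 kN.
Then T_B = 0.882172 × 4.34782 = 3.836 kN.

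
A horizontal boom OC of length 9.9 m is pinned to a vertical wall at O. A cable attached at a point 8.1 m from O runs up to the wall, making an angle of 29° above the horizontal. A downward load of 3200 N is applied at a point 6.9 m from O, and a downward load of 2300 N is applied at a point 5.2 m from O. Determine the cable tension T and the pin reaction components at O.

T = 8668 N, O_x = 7581 N, O_y = 1298 N

ΣM about O: T·sin29°·8.1 − 3200·6.9 − 2300·5.2 = 0 → T = 34040/(8.1·0.48481) = 8668.28 ≈ 8668 N.
ΣF_x = 0: O_x − T·cos29° = 0 → O_x = 8668.28 × 0.87462 = 7581 N.
ΣF_y = 0: O_y + T·sin29° − 3200 − 2300 = 0 → O_y = 5500 − 8668.28 × 0.48481 = 1298 N.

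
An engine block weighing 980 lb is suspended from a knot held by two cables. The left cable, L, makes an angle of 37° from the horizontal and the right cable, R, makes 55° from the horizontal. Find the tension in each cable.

T_L = 562.4 lb, T_R = 783.1 lb

ΣF_x = 0: −T_L·cos37° + T_R·cos55° = 0 → T_R = 1.39238·T_L.
ΣF_y = 0: T_L·sin37° + T_R·sin55° = 980.
Substitute: T_L·(0.601815 + 1.39238·0.819152) = 980 → T_L = 562.447 ≈ 562.4 lb.
Then T_R = 1.39238 × 562.447 = 783.1 lb.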